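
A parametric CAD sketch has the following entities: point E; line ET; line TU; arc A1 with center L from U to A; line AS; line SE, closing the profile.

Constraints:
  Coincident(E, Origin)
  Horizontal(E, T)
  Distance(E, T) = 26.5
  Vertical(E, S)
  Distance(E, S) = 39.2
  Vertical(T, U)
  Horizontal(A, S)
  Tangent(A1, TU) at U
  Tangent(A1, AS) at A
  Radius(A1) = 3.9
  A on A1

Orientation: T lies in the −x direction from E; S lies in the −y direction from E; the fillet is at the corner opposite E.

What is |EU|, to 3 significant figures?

44.1

E is at the origin; E and T share the same y with |ET| = 26.5 and T on the −x side, so T = (-26.5, 0.00). E and S share the same x with |ES| = 39.2 and S on the −y side, so S = (0.00, -39.2). The virtual corner opposite E is at (-26.5, -39.2). The tangent condition forces LU to be normal to TU and A1 meets AS tangentially, so LA is at right angles to AS, with radius 3.9, so the center L sits 3.9 in from both sides at L = (-22.6, -35.3). That places the tangent points at U = (-26.5, -35.3) on TU and A = (-22.6, -39.2) on AS. Then |EU| = |U − E| = 44.1.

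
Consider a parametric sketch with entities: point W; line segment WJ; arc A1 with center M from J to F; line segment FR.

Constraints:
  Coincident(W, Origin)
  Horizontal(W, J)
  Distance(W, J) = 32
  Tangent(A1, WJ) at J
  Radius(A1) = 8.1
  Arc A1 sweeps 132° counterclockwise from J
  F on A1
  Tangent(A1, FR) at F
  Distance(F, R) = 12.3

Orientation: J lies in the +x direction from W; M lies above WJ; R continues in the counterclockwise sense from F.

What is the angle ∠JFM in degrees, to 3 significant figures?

24.0°

W is at the origin; W and J share the same y with |WJ| = 32.0 and J on the +x side, so J = (32.0, 0.00). Tangency of A1 to WJ means the radius MJ is perpendicular to WJ, so M = J + (0, 8.1) = (32.0, 8.10). On A1, J sits at bearing -90° from M; a 132° counterclockwise sweep puts F at bearing 42°, so F = M + 8.1·(cos 42°, sin 42°) = (38.0, 13.5). Then cos ∠JFM = FJ·FM / (|FJ||FM|), giving 24.0°.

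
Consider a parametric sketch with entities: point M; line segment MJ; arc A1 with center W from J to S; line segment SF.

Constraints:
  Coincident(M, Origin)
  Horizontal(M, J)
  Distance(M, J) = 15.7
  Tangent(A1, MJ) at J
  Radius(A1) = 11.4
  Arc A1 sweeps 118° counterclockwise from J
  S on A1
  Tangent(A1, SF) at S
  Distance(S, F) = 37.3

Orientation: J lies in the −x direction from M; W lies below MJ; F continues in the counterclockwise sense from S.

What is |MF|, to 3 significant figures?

50.4

On A1, J sits at bearing 90° from W; a 118° counterclockwise sweep puts S at bearing 208°, so S = W + 11.4·(cos 208°, sin 208°) = (-25.8, -16.8). Tangency of A1 to SF means the radius WS is perpendicular to SF, so SF runs along (−sin 208°, cos 208°); with |SF| = 37.3, F = (-8.25, -49.7). Then |MF| = |F − M| = 50.4.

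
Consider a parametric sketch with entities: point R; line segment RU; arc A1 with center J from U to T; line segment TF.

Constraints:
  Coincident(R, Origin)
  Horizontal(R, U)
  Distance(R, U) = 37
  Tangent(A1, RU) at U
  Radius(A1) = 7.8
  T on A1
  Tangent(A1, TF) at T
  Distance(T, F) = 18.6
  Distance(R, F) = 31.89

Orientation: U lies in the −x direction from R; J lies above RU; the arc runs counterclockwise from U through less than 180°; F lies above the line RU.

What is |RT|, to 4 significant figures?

30.15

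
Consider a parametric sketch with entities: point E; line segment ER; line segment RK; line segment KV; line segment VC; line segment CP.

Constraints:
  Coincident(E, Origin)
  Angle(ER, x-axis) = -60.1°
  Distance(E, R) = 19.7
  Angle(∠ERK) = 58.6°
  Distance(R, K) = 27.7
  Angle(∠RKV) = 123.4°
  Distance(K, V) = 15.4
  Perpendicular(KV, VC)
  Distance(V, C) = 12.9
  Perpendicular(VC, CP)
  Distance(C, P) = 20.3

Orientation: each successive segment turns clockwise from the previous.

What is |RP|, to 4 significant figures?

14.55

The perpendicularity gives VC at right angles to KV, so VC runs at 31.90°; with |VC| = 12.9, C = (-15.06, 3.538). The perpendicularity gives CP at right angles to VC, so CP runs at -58.10°; with |CP| = 20.3, P = (-4.329, -13.70). Then |RP| = |P − R| = 14.55.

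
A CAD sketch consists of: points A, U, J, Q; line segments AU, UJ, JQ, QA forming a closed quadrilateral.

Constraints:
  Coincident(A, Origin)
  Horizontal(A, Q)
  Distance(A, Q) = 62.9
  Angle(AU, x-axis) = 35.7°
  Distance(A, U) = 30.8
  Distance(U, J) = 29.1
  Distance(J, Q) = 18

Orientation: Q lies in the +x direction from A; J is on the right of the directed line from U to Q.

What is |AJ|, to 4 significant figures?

45.26

A is at the origin; A and Q share the same y with |AQ| = 62.9 and Q in +x, so Q = (62.9, 0). AU runs at 35.7° with |AU| = 30.8, so U = (25.01, 17.97). J is determined by |UJ| = 29.1 and |JQ| = 18.0 together: it lies at the intersection of circle(U, 29.1) and circle(Q, 18.0). With |UQ| = 41.93, the foot of the radical line on UQ is 27.20 from U and the perpendicular offset is √(29.1² − 27.20²) = 10.34. Taking the right-of-UQ solution: J = (45.16, -3.027).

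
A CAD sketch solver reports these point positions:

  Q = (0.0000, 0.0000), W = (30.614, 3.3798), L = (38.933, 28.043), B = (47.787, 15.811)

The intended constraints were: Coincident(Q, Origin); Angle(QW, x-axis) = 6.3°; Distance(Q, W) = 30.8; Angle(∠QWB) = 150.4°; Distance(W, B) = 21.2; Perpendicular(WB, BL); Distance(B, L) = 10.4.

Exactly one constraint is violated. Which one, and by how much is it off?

Distance(B, L) = 10.4 — off by 4.70.

Q = (0.00, 0.00) ✓; QW at 6.300° ✓; |QW| = 30.80 ✓; ∠QWB = 150.4° ✓; |WB| = 21.20 ✓; ∠(WB, BL) = 90.00° ✓; |BL| = 15.10 ✗.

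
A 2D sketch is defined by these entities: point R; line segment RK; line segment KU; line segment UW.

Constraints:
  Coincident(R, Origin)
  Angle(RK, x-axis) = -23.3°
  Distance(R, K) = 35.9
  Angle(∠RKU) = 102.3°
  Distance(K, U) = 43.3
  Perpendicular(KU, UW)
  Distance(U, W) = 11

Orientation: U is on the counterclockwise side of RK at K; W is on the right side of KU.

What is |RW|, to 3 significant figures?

68.7

R is at the origin; RK runs at -23.3° with length 35.9, so K = 35.9·(cos -23.3°, sin -23.3°) = (33.0, -14.2). ∠RKU = 102.3°, so KU runs at -23.3° + (180° − 102.3°) = 54.4° from the x-axis; with |KU| = 43.3, U = K + 43.3·(cos 54.4°, sin 54.4°) = (58.2, 21.0). KU is perpendicular to UW; with |UW| = 11.0 on the right of KU, W = U + 11.0·(0.813, -0.582) = (67.1, 14.6). Then |RW| = |W − R| = 68.7.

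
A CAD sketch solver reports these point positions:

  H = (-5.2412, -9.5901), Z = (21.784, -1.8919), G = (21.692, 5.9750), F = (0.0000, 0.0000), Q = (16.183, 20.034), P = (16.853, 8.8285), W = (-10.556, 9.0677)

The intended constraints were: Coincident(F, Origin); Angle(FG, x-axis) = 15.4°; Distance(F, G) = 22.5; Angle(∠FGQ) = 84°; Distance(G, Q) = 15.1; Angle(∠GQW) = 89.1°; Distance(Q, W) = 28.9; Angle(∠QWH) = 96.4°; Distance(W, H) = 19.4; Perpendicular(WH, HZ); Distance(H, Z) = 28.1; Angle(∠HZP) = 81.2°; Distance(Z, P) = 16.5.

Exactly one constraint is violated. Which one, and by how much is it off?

Distance(Z, P) = 16.5 — off by 4.70.

F = (0.00, 0.00) ✓; FG at 15.40° ✓; |FG| = 22.50 ✓; ∠FGQ = 84.00° ✓; |GQ| = 15.10 ✓; ∠GQW = 89.10° ✓; |QW| = 28.90 ✓; ∠QWH = 96.40° ✓; |WH| = 19.40 ✓; ∠(WH, HZ) = 90.00° ✓; |HZ| = 28.10 ✓; ∠HZP = 81.20° ✓; |ZP| = 11.80 ✗.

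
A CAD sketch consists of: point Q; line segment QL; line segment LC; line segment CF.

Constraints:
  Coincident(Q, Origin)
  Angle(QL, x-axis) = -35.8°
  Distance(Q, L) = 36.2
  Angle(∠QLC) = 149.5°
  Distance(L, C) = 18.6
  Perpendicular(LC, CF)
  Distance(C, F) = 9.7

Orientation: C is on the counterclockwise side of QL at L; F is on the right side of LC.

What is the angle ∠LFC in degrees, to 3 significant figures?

62.5°

Q is at the origin; QL runs at -35.8° with length 36.2, so L = 36.2·(cos -35.8°, sin -35.8°) = (29.4, -21.2). ∠QLC = 149.5°, so LC runs at -35.8° + (180° − 149.5°) = -5.30° from the x-axis; with |LC| = 18.6, C = L + 18.6·(cos -5.30°, sin -5.30°) = (47.9, -22.9). LC is perpendicular to CF; with |CF| = 9.7 on the right of LC, F = C + 9.7·(-0.0924, -0.996) = (47.0, -32.6). Then cos ∠LFC = FL·FC / (|FL||FC|), giving 62.5°.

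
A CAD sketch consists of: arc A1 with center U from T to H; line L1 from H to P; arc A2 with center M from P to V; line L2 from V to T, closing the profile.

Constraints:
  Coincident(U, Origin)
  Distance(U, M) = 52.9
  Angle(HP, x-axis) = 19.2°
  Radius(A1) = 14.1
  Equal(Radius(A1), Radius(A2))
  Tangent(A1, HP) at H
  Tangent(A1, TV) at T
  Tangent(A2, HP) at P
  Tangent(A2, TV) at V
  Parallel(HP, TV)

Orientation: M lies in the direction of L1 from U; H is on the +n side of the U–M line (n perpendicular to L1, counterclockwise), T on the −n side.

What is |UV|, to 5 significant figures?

54.747

The slot axis is L1's direction at 19.2°, so u = (cos 19.2°, sin 19.2°) = (0.94438, 0.32887) and n = (−sin 19.2°, cos 19.2°) = (-0.32887, 0.94438). U is at the origin and M lies 52.9 along u from U, so M = 52.9·u = (49.958, 17.397). Tangency of A1 to both parallel lines with radius 14.1 puts H and T at U ± 14.1·n: H = (-4.6370, 13.316), T = (4.6370, -13.316). Equal radii place P and V the same way about M: P = M + 14.1·n = (45.320, 30.713), V = M − 14.1·n = (54.595, 4.0813). Then |UV| = |V − U| = 54.747.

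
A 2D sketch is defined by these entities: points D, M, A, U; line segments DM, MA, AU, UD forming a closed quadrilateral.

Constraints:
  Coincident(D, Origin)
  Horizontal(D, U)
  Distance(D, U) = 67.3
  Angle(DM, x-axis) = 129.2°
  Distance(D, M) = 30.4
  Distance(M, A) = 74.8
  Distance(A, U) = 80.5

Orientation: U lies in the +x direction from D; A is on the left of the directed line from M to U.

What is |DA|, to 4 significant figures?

82.36

Checks: DM at 129.2° ✓; |MA| = 74.80 ✓; |AU| = 80.50 ✓.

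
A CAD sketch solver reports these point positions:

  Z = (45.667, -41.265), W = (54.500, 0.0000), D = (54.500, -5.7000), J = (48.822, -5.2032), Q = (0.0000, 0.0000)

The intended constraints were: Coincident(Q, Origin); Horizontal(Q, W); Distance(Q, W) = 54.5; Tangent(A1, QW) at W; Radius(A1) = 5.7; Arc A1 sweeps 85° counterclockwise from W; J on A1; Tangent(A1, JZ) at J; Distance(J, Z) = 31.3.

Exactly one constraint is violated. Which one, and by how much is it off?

Distance(J, Z) = 31.3 — off by 4.90.

Q = (0.00, 0.00) ✓; Q.y = 0.00, W.y = 0.00 ✓; |QW| = 54.50 ✓; ∠(DW, WQ) = 90.00° ✓; |DW| = 5.700 ✓; bearing(D→J) − bearing(D→W) = 85.00° ✓; |DJ| = 5.700 ✓; ∠(DJ, JZ) = 90.00° ✓; |JZ| = 36.20 ✗.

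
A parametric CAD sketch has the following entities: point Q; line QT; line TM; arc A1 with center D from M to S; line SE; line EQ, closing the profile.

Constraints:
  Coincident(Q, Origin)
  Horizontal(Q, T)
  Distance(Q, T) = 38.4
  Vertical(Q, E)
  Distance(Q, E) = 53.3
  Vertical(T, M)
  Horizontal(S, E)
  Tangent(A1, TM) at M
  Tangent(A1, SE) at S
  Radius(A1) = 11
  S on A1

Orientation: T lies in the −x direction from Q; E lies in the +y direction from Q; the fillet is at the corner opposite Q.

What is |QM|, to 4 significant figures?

57.13

The virtual corner opposite Q is at (-38.40, 53.30). A1 meets TM tangentially, so DM is at right angles to TM and since A1 is tangent to SE there, DS ⟂ SE, with radius 11.0, so the center D sits 11.0 in from both sides at D = (-27.40, 42.30). That places the tangent points at M = (-38.40, 42.30) on TM and S = (-27.40, 53.30) on SE. Then |QM| = |M − Q| = 57.13.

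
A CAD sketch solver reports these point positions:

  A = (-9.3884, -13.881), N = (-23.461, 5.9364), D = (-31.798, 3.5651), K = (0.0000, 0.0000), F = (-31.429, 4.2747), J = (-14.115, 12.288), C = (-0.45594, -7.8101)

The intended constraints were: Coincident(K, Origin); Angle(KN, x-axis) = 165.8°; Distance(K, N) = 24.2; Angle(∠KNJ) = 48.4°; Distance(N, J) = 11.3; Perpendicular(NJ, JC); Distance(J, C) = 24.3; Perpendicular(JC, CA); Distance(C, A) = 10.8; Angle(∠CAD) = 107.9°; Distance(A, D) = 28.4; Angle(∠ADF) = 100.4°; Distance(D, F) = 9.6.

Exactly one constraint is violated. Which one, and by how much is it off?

Distance(D, F) = 9.6 — off by 8.80.

K = (0.00, 0.00) ✓; KN at 165.8° ✓; |KN| = 24.20 ✓; ∠KNJ = 48.40° ✓; |NJ| = 11.30 ✓; ∠(NJ, JC) = 90.00° ✓; |JC| = 24.30 ✓; ∠(JC, CA) = 90.00° ✓; |CA| = 10.80 ✓; ∠CAD = 107.9° ✓; |AD| = 28.40 ✓; ∠ADF = 100.4° ✓; |DF| = 0.7998 ✗.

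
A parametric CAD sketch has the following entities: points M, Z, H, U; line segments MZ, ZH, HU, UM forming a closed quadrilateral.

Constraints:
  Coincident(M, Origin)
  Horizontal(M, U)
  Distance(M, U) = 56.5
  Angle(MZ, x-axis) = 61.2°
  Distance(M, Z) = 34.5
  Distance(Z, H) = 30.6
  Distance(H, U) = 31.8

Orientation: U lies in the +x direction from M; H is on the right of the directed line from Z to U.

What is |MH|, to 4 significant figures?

24.72

Checks: M.y = 0.00, U.y = 0.00 ✓; |ZH| = 30.60 ✓; |HU| = 31.80 ✓.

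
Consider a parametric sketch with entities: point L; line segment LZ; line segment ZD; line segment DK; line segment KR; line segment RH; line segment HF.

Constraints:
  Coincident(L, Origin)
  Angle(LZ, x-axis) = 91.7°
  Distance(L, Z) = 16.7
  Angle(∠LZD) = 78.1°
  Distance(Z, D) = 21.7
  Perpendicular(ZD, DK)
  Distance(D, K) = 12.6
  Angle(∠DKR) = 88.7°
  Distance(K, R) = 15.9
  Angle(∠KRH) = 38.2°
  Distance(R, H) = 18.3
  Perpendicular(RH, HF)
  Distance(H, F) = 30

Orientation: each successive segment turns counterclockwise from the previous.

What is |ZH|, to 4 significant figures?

20.48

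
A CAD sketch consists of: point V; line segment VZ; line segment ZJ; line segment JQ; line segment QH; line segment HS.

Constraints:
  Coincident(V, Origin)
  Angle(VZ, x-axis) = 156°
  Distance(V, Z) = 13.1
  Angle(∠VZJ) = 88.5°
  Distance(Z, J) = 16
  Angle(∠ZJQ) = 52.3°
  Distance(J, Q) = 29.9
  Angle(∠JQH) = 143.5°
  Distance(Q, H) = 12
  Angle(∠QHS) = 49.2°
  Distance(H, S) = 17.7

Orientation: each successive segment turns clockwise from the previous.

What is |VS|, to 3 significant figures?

7.05

V is at the origin; VZ runs at 156.0° with length 13.1, so Z = (-12.0, 5.33). ∠VZJ = 88.5° gives ZJ at 64.5° from the x-axis; with |ZJ| = 16.0, J = (-5.08, 19.8). ∠ZJQ = 52.3° gives JQ at -63.2° from the x-axis; with |JQ| = 29.9, Q = (8.40, -6.92). ∠JQH = 143.5° gives QH at -99.7° from the x-axis; with |QH| = 12.0, H = (6.38, -18.7). ∠QHS = 49.2° gives HS at 130° from the x-axis; with |HS| = 17.7, S = (-4.88, -5.09). Then |VS| = |S − V| = 7.05.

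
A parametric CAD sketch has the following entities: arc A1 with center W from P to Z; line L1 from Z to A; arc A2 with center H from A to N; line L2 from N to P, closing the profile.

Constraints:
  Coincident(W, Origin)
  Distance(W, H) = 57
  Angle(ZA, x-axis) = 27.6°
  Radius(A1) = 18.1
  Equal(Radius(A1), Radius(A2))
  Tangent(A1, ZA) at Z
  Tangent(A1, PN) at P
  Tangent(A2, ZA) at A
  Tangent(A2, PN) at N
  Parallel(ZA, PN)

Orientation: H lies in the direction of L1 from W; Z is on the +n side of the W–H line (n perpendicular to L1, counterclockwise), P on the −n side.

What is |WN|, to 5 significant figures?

59.805

The slot axis is L1's direction at 27.6°, so u = (cos 27.6°, sin 27.6°) = (0.88620, 0.46330) and n = (−sin 27.6°, cos 27.6°) = (-0.46330, 0.88620). W is at the origin and H lies 57.0 along u from W, so H = 57.0·u = (50.514, 26.408). Tangency of A1 to both parallel lines with radius 18.1 puts Z and P at W ± 18.1·n: Z = (-8.3857, 16.040), P = (8.3857, -16.040). Equal radii place A and N the same way about H: A = H + 18.1·n = (42.128, 42.448), N = H − 18.1·n = (58.899, 10.368). Then |WN| = |N − W| = 59.805.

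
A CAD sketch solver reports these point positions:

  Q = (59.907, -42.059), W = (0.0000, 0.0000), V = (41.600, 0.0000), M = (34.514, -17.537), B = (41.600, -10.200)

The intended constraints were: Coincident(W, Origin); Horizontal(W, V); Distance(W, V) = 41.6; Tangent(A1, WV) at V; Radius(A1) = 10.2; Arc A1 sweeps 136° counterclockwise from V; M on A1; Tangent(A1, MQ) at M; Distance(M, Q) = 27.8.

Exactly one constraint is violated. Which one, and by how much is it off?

Distance(M, Q) = 27.8 — off by 7.50.

W = (0.00, 0.00) ✓; W.y = 0.00, V.y = 0.00 ✓; |WV| = 41.60 ✓; ∠(BV, VW) = 90.00° ✓; |BV| = 10.20 ✓; bearing(B→M) − bearing(B→V) = 136.0° ✓; |BM| = 10.20 ✓; ∠(BM, MQ) = 90.00° ✓; |MQ| = 35.30 ✗.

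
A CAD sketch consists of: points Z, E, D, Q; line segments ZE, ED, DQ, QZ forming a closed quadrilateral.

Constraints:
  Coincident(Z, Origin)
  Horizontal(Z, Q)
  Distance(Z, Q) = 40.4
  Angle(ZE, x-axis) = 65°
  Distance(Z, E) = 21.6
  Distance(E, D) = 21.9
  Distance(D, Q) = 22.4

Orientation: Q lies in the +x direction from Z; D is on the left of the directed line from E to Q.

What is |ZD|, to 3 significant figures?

37.1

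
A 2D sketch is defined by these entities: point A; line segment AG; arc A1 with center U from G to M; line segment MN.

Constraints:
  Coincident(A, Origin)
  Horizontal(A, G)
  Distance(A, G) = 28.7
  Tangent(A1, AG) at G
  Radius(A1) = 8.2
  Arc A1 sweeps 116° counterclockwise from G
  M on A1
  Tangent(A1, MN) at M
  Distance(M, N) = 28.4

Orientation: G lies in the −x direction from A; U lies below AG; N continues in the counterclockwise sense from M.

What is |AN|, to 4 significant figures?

44.17

On A1, G sits at bearing 90° from U; a 116° counterclockwise sweep puts M at bearing 206°, so M = U + 8.2·(cos 206°, sin 206°) = (-36.07, -11.79). Tangency of A1 to MN means the radius UM is perpendicular to MN, so MN runs along (−sin 206°, cos 206°); with |MN| = 28.4, N = (-23.62, -37.32). Then |AN| = |N − A| = 44.17.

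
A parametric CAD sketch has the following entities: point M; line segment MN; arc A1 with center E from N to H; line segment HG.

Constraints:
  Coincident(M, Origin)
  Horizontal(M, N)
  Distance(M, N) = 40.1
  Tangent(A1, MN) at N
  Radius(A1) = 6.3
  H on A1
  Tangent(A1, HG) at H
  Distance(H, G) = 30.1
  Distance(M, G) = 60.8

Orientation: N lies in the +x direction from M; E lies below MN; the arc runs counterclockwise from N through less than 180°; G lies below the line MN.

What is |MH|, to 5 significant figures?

35.841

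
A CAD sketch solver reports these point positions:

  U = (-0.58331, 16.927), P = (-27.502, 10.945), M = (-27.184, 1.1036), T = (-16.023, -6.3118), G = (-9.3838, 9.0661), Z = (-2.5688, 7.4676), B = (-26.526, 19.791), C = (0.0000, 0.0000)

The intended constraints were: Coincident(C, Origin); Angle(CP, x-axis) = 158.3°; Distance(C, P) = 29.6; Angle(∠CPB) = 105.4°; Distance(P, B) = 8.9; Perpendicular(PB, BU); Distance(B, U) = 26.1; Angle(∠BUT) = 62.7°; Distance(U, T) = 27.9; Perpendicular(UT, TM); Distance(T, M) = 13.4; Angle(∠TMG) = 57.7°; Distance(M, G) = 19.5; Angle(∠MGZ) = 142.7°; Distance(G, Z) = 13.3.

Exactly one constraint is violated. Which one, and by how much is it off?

Distance(G, Z) = 13.3 — off by 6.30.

C = (0.00, 0.00) ✓; CP at 158.3° ✓; |CP| = 29.60 ✓; ∠CPB = 105.4° ✓; |PB| = 8.900 ✓; ∠(PB, BU) = 90.00° ✓; |BU| = 26.10 ✓; ∠BUT = 62.70° ✓; |UT| = 27.90 ✓; ∠(UT, TM) = 90.00° ✓; |TM| = 13.40 ✓; ∠TMG = 57.70° ✓; |MG| = 19.50 ✓; ∠MGZ = 142.7° ✓; |GZ| = 7.000 ✗.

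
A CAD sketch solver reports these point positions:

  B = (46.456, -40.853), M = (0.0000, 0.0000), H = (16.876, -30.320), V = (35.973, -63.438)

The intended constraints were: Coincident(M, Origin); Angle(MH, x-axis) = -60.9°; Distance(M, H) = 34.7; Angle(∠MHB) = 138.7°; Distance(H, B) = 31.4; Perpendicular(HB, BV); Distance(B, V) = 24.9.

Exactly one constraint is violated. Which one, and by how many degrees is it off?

Perpendicular(HB, BV) — off by 5.30°.

M = (0.00, 0.00) ✓; MH at -60.90° ✓; |MH| = 34.70 ✓; ∠MHB = 138.7° ✓; |HB| = 31.40 ✓; ∠(HB, BV) = 95.30° ✗; |BV| = 24.90 ✓.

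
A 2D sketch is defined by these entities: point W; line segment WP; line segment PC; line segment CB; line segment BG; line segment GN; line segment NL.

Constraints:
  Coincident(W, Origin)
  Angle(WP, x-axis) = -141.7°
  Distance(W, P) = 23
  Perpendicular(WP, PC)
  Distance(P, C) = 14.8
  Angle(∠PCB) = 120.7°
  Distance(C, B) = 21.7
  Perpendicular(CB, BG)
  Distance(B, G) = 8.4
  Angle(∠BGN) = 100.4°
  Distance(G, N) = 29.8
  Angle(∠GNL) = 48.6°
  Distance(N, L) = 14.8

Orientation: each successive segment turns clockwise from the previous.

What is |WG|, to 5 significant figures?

18.656

W is at the origin; WP runs at -141.7° with length 23.0, so P = (-18.050, -14.255). WP ⟂ PC, so PC runs at 128.30°; with |PC| = 14.8, C = (-27.223, -2.6402). ∠PCB = 120.7° gives CB at 69.000° from the x-axis; with |CB| = 21.7, B = (-19.446, 17.618). CB ⟂ BG, so BG runs at -21.000°; with |BG| = 8.4, G = (-11.604, 14.608). Then |WG| = |G − W| = 18.656.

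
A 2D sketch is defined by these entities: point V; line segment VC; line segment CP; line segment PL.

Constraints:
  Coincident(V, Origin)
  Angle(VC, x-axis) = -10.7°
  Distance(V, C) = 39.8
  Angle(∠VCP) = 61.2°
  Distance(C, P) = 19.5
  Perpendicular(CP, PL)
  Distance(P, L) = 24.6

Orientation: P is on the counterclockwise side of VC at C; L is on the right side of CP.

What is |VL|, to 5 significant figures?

59.478

V is at the origin; VC runs at -10.7° with length 39.8, so C = 39.8·(cos -10.7°, sin -10.7°) = (39.108, -7.3895). ∠VCP = 61.2°, so CP runs at -10.7° + (180° − 61.2°) = 108.10° from the x-axis; with |CP| = 19.5, P = C + 19.5·(cos 108.10°, sin 108.10°) = (33.050, 11.146). The perpendicularity gives PL at right angles to CP; with |PL| = 24.6 on the right of CP, L = P + 24.6·(0.95052, 0.31068) = (56.432, 18.788). Then |VL| = |L − V| = 59.478.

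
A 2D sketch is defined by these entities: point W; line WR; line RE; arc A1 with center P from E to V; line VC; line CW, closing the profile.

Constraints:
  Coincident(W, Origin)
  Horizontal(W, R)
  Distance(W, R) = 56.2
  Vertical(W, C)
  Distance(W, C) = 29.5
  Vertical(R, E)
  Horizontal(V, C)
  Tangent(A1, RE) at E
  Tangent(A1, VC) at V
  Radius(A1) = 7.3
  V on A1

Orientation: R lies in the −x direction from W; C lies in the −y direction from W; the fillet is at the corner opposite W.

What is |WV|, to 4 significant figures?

57.11

W is at the origin; W and R share the same y with |WR| = 56.2 and R on the −x side, so R = (-56.20, 0.000). W and C share the same x with |WC| = 29.5 and C on the −y side, so C = (0.000, -29.50). The virtual corner opposite W is at (-56.20, -29.50). A1 meets RE tangentially, so PE is at right angles to RE and A1 meets VC tangentially, so PV is at right angles to VC, with radius 7.3, so the center P sits 7.3 in from both sides at P = (-48.90, -22.20). That places the tangent points at E = (-56.20, -22.20) on RE and V = (-48.90, -29.50) on VC. Then |WV| = |V − W| = 57.11.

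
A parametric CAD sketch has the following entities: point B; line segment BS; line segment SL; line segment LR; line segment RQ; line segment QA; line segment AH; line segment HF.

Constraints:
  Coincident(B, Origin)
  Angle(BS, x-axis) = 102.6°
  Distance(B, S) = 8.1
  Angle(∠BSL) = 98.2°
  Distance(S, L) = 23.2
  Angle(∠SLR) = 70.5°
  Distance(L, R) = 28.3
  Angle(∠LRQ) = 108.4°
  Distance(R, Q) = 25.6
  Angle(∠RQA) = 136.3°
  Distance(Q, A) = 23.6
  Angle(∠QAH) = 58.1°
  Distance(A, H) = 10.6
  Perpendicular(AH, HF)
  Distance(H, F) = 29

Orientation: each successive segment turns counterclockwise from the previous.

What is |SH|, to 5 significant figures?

19.609

∠RQA = 136.3° gives QA at 49.200° from the x-axis; with |QA| = 23.6, A = (27.470, 0.57039). ∠QAH = 58.1° gives AH at 171.10° from the x-axis; with |AH| = 10.6, H = (16.997, 2.2103). Then |SH| = |H − S| = 19.609.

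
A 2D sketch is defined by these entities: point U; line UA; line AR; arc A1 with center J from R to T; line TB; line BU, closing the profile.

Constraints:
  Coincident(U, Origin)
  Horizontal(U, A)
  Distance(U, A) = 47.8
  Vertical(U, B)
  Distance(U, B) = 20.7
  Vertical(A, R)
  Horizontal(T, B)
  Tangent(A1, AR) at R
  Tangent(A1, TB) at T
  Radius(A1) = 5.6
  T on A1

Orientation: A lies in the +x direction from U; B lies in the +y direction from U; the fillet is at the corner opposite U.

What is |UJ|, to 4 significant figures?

44.82

U is at the origin; UA is horizontal with |UA| = 47.8 and A on the +x side, so A = (47.80, 0.000). U and B share the same x with |UB| = 20.7 and B on the +y side, so B = (0.000, 20.70). The virtual corner opposite U is at (47.80, 20.70). The tangent condition forces JR to be normal to AR and the tangent condition forces JT to be normal to TB, with radius 5.6, so the center J sits 5.6 in from both sides at J = (42.20, 15.10). Then |UJ| = |J − U| = 44.82.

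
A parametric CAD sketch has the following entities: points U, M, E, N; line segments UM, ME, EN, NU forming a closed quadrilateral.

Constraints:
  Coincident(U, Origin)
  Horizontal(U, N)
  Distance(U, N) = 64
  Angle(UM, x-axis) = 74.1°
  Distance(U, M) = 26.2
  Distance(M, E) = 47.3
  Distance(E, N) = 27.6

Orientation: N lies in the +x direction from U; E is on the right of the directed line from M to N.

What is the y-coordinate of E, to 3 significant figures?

-10.3

U is at the origin; U and N share the same y with |UN| = 64.0 and N in +x, so N = (64.0, 0). UM runs at 74.1° with |UM| = 26.2, so M = (7.18, 25.2). E is determined by |ME| = 47.3 and |EN| = 27.6 together: it lies at the intersection of circle(M, 47.3) and circle(N, 27.6). With |MN| = 62.2, the foot of the radical line on MN is 42.9 from M and the perpendicular offset is √(47.3² − 42.9²) = 19.8. Taking the right-of-MN solution: E = (38.4, -10.3).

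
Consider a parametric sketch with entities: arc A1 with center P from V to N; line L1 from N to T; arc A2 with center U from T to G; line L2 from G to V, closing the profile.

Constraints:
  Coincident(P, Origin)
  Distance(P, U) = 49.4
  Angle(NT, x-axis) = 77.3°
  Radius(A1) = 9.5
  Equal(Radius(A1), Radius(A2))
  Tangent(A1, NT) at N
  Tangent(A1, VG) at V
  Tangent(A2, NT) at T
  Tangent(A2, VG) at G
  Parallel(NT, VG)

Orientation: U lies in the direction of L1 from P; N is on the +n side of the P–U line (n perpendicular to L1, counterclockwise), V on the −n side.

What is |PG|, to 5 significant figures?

50.305

Tangency of A1 to both parallel lines with radius 9.5 puts N and V at P ± 9.5·n: N = (-9.2676, 2.0885), V = (9.2676, -2.0885). Equal radii place T and G the same way about U: T = U + 9.5·n = (1.5928, 50.280), G = U − 9.5·n = (20.128, 46.103). Then |PG| = |G − P| = 50.305.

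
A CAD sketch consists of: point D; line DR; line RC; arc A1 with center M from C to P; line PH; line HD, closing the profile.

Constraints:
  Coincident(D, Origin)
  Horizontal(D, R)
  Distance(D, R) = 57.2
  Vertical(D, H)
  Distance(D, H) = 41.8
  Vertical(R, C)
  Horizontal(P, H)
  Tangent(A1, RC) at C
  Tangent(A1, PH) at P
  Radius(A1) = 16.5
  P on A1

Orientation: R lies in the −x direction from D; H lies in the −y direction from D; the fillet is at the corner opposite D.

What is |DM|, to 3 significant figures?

47.9

D is at the origin; DR is horizontal with |DR| = 57.2 and R on the −x side, so R = (-57.2, 0.00). DH is vertical with |DH| = 41.8 and H on the −y side, so H = (0.00, -41.8). The virtual corner opposite D is at (-57.2, -41.8). The tangent condition forces MC to be normal to RC and since A1 is tangent to PH there, MP ⟂ PH, with radius 16.5, so the center M sits 16.5 in from both sides at M = (-40.7, -25.3). Then |DM| = |M − D| = 47.9.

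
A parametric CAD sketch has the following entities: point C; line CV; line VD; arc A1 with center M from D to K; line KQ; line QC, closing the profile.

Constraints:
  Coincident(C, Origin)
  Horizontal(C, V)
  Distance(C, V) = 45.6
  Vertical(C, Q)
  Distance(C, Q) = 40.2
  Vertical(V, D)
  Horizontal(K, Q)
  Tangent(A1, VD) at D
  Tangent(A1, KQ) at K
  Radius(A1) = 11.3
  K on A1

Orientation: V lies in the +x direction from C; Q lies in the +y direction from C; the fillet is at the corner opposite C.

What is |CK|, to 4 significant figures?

52.84

C is at the origin; C and V share the same y with |CV| = 45.6 and V on the +x side, so V = (45.60, 0.000). C and Q share the same x with |CQ| = 40.2 and Q on the +y side, so Q = (0.000, 40.20). The virtual corner opposite C is at (45.60, 40.20). A1 meets VD tangentially, so MD is at right angles to VD and A1 meets KQ tangentially, so MK is at right angles to KQ, with radius 11.3, so the center M sits 11.3 in from both sides at M = (34.30, 28.90). That places the tangent points at D = (45.60, 28.90) on VD and K = (34.30, 40.20) on KQ. Then |CK| = |K − C| = 52.84.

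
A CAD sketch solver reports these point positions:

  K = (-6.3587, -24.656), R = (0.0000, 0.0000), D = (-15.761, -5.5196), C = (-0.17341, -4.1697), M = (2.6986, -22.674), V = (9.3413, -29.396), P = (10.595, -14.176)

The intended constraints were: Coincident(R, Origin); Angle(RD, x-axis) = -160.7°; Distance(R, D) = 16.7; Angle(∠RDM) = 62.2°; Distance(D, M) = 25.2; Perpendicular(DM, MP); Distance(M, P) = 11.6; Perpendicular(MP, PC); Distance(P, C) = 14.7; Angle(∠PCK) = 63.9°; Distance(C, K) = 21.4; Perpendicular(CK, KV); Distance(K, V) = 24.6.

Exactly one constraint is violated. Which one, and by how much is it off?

Distance(K, V) = 24.6 — off by 8.20.

R = (0.00, 0.00) ✓; RD at -160.7° ✓; |RD| = 16.70 ✓; ∠RDM = 62.20° ✓; |DM| = 25.20 ✓; ∠(DM, MP) = 90.00° ✓; |MP| = 11.60 ✓; ∠(MP, PC) = 90.00° ✓; |PC| = 14.70 ✓; ∠PCK = 63.90° ✓; |CK| = 21.40 ✓; ∠(CK, KV) = 90.00° ✓; |KV| = 16.40 ✗.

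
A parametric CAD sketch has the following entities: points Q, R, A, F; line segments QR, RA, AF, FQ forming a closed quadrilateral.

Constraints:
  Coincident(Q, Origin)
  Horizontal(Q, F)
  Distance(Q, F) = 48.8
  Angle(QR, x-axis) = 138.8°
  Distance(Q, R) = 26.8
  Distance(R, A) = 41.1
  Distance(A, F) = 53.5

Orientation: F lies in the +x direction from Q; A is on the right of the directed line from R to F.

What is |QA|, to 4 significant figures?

18.89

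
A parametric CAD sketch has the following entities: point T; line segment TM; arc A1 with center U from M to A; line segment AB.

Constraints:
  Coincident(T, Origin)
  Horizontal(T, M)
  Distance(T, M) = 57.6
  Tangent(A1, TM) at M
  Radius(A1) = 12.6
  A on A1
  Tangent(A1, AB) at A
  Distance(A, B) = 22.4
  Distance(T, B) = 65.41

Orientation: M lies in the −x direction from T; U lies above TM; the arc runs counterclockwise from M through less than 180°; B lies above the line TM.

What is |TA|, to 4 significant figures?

48.74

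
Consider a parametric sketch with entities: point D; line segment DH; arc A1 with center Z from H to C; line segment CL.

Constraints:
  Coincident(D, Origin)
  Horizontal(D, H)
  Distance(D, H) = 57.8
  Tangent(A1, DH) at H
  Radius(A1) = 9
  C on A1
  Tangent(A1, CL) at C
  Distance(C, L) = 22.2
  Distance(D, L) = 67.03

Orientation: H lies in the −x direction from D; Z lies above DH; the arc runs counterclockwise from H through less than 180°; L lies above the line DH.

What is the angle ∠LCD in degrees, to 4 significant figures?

127.7°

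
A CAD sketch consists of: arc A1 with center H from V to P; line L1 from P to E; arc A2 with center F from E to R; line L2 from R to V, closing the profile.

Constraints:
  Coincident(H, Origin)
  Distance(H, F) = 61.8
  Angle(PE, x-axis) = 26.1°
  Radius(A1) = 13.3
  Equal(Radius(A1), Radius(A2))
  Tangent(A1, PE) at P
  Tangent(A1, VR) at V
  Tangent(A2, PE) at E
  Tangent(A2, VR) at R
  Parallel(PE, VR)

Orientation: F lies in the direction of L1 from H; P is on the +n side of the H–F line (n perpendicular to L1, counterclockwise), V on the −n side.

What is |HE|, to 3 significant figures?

63.2

The slot axis is L1's direction at 26.1°, so u = (cos 26.1°, sin 26.1°) = (0.898, 0.440) and n = (−sin 26.1°, cos 26.1°) = (-0.440, 0.898). H is at the origin and F lies 61.8 along u from H, so F = 61.8·u = (55.5, 27.2). Tangency of A1 to both parallel lines with radius 13.3 puts P and V at H ± 13.3·n: P = (-5.85, 11.9), V = (5.85, -11.9). Equal radii place E and R the same way about F: E = F + 13.3·n = (49.6, 39.1), R = F − 13.3·n = (61.3, 15.2). Then |HE| = |E − H| = 63.2.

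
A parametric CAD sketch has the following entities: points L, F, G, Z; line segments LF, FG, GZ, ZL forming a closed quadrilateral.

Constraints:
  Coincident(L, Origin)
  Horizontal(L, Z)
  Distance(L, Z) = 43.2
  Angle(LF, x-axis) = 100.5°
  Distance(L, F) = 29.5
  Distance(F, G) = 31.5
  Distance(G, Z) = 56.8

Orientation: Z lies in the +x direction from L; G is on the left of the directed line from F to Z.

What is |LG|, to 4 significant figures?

53.60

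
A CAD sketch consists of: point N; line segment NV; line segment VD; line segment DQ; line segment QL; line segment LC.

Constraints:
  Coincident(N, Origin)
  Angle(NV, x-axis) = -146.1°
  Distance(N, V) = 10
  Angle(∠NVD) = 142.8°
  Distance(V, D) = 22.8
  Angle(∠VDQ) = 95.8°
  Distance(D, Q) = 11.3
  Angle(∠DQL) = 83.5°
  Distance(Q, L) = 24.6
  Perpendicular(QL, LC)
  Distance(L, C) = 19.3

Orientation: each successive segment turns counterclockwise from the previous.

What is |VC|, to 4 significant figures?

8.368

∠DQL = 83.5° gives QL at 71.80° from the x-axis; with |QL| = 24.6, L = (2.264, -8.501). QL is perpendicular to LC, so LC runs at 161.8°; with |LC| = 19.3, C = (-16.07, -2.473). Then |VC| = |C − V| = 8.368.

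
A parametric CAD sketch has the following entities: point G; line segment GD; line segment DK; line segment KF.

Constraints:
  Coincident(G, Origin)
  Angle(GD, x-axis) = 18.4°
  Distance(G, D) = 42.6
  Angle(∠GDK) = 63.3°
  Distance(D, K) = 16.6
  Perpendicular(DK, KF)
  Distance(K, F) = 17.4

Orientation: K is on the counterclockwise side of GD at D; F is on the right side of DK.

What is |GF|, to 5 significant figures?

55.516

G is at the origin; GD runs at 18.4° with length 42.6, so D = 42.6·(cos 18.4°, sin 18.4°) = (40.422, 13.447). ∠GDK = 63.3°, so DK runs at 18.4° + (180° − 63.3°) = 135.10° from the x-axis; with |DK| = 16.6, K = D + 16.6·(cos 135.10°, sin 135.10°) = (28.664, 25.164). DK ⟂ KF; with |KF| = 17.4 on the right of DK, F = K + 17.4·(0.70587, 0.70834) = (40.946, 37.489). Then |GF| = |F − G| = 55.516.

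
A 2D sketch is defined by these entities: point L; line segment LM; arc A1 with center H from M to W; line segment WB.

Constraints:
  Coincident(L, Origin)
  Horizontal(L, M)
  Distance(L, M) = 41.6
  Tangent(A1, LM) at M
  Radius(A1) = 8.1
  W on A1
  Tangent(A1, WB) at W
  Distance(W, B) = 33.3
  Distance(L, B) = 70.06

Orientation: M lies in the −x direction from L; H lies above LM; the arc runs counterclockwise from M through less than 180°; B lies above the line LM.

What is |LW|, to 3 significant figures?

38.4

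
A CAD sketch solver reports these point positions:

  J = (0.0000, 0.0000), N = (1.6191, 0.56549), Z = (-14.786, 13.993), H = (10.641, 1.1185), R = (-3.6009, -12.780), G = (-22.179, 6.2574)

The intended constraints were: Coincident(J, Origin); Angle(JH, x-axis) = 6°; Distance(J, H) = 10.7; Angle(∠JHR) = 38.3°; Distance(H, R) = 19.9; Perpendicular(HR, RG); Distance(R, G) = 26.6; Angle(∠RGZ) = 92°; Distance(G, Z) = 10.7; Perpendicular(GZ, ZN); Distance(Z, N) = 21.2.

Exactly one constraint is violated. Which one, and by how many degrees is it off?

Perpendicular(GZ, ZN) — off by 4.40°.

J = (0.00, 0.00) ✓; JH at 6.000° ✓; |JH| = 10.70 ✓; ∠JHR = 38.30° ✓; |HR| = 19.90 ✓; ∠(HR, RG) = 90.00° ✓; |RG| = 26.60 ✓; ∠RGZ = 92.00° ✓; |GZ| = 10.70 ✓; ∠(GZ, ZN) = 85.60° ✗; |ZN| = 21.20 ✓.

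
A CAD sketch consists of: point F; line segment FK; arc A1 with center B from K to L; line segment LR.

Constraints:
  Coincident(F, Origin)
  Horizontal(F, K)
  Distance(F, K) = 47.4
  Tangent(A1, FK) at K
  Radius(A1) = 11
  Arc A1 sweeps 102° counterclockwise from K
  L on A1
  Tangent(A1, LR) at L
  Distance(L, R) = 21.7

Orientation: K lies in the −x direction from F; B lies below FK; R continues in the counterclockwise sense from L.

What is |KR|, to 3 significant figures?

35.1

F is at the origin; F and K share the same y with |FK| = 47.4 and K on the −x side, so K = (-47.4, 0.00). A1 meets FK tangentially, so BK is at right angles to FK, so B = K + (0, -11) = (-47.4, -11.0). On A1, K sits at bearing 90° from B; a 102° counterclockwise sweep puts L at bearing 192°, so L = B + 11.0·(cos 192°, sin 192°) = (-58.2, -13.3). A1 meets LR tangentially, so BL is at right angles to LR, so LR runs along (−sin 192°, cos 192°); with |LR| = 21.7, R = (-53.6, -34.5). Then |KR| = |R − K| = 35.1.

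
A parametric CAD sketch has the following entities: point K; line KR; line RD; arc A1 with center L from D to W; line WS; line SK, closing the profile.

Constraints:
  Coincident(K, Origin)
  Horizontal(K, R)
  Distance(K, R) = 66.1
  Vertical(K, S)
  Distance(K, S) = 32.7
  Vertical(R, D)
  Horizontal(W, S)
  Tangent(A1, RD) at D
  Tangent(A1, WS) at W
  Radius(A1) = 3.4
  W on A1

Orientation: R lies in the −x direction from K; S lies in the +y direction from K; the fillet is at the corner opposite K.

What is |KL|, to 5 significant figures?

69.208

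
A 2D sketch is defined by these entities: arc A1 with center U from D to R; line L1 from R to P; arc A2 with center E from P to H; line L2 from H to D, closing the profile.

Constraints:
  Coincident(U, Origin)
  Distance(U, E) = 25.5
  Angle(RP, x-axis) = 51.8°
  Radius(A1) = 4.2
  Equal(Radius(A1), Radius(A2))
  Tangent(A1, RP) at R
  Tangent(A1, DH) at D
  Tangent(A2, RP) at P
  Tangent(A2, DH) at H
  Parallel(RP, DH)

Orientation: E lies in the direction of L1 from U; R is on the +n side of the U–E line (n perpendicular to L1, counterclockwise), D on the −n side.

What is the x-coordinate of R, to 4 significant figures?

-3.301

The slot axis is L1's direction at 51.8°, so u = (cos 51.8°, sin 51.8°) = (0.6184, 0.7859) and n = (−sin 51.8°, cos 51.8°) = (-0.7859, 0.6184). U is at the origin and E lies 25.5 along u from U, so E = 25.5·u = (15.77, 20.04). Tangency of A1 to both parallel lines with radius 4.2 puts R and D at U ± 4.2·n: R = (-3.301, 2.597), D = (3.301, -2.597). So R.x = -3.301.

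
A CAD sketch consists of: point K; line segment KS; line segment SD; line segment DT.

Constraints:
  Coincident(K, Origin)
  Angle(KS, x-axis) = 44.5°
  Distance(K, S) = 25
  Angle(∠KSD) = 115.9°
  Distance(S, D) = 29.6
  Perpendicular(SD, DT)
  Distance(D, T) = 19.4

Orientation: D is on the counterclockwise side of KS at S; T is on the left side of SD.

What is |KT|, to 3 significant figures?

40.6

∠KSD = 115.9°, so SD runs at 44.5° + (180° − 115.9°) = 109° from the x-axis; with |SD| = 29.6, D = S + 29.6·(cos 109°, sin 109°) = (8.39, 45.6). The perpendicularity gives DT at right angles to SD; with |DT| = 19.4 on the left of SD, T = D + 19.4·(-0.948, -0.319) = (-10.0, 39.4). Then |KT| = |T − K| = 40.6.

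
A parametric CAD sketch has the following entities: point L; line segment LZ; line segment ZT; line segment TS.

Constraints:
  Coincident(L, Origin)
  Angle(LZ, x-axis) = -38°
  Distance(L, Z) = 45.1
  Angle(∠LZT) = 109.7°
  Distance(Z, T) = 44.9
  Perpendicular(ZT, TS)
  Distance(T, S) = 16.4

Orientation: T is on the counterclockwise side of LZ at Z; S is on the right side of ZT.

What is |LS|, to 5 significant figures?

84.124

L is at the origin; LZ runs at -38.0° with length 45.1, so Z = 45.1·(cos -38.0°, sin -38.0°) = (35.539, -27.766). ∠LZT = 109.7°, so ZT runs at -38.0° + (180° − 109.7°) = 32.300° from the x-axis; with |ZT| = 44.9, T = Z + 44.9·(cos 32.300°, sin 32.300°) = (73.492, -3.7739). The perpendicularity gives TS at right angles to ZT; with |TS| = 16.4 on the right of ZT, S = T + 16.4·(0.53435, -0.84526) = (82.255, -17.636). Then |LS| = |S − L| = 84.124.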